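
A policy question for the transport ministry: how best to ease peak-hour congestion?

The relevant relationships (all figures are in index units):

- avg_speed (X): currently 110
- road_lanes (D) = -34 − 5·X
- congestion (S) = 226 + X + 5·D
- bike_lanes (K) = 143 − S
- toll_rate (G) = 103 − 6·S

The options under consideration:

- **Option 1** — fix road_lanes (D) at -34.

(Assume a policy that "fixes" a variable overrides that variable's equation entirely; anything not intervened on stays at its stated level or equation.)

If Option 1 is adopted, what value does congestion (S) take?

Option 1 (D := -34):
  X = 110
  D = -34
  S = 226 + 110 + 5·(-34) = 166

166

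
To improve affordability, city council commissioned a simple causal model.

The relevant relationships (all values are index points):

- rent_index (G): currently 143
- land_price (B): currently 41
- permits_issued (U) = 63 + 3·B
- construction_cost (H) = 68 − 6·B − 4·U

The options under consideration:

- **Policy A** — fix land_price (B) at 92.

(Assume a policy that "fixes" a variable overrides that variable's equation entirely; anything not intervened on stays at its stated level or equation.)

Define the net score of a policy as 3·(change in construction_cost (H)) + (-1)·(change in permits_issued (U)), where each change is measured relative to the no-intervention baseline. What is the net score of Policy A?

Baseline:
  B = 41
  U = 63 + 3·41 = 186
  H = 68 − 6·41 − 4·186 = -922
Policy A (B := 92):
  B = 92
  U = 63 + 3·92 = 339
  H = 68 − 6·92 − 4·339 = -1840
ΔH = -1840 − (-922) = -918; ΔU = 339 − 186 = 153
Score = 3·(-918) + (-1)·153 = -2907

-2907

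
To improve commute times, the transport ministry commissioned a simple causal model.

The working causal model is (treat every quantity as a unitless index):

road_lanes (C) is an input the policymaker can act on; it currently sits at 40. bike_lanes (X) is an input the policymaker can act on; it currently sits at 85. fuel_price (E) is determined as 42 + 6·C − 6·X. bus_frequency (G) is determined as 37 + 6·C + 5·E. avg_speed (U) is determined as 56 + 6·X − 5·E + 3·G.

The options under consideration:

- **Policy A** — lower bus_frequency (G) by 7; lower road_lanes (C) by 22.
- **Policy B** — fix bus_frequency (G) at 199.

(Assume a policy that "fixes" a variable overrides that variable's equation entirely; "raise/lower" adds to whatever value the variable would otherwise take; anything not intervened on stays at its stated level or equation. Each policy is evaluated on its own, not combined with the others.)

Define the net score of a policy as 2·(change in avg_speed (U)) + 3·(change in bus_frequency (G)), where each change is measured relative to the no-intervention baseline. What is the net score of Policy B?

Baseline:
  C = 40
  X = 85
  E = 42 + 6·40 − 6·85 = -228
  G = 37 + 6·40 + 5·(-228) = -863
  U = 56 + 6·85 − 5·(-228) + 3·(-863) = -883
Policy B (G := 199):
  C = 40
  X = 85
  E = 42 + 6·40 − 6·85 = -228
  G = 199
  U = 56 + 6·85 − 5·(-228) + 3·199 = 2303
ΔU = 2303 − (-883) = 3186; ΔG = 199 − (-863) = 1062
Score = 2·3186 + 3·1062 = 9558

9558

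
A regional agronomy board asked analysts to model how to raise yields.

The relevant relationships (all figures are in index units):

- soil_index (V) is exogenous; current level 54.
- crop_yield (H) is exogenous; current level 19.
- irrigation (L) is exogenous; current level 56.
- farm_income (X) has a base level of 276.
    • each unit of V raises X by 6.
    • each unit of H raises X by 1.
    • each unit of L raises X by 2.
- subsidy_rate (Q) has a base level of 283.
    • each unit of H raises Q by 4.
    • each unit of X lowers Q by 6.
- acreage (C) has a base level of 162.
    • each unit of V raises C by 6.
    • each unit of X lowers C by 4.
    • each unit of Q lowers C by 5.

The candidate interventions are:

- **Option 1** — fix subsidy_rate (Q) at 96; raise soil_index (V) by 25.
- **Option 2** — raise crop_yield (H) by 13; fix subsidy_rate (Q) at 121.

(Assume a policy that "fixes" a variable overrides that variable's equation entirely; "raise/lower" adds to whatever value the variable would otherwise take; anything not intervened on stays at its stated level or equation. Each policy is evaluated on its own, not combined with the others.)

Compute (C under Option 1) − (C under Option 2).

-273

Option 1 (Q := 96, V + 25):
  V = 54 + 25 = 79
  H = 19
  L = 56
  X = 276 + 6·79 + 19 + 2·56 = 881
  Q = 96
  C = 162 + 6·79 − 4·881 − 5·96 = -3368
Option 2 (H + 13, Q := 121):
  V = 54
  H = 19 + 13 = 32
  L = 56
  X = 276 + 6·54 + 32 + 2·56 = 744
  Q = 121
  C = 162 + 6·54 − 4·744 − 5·121 = -3095
C: -3368 − (-3095) = -273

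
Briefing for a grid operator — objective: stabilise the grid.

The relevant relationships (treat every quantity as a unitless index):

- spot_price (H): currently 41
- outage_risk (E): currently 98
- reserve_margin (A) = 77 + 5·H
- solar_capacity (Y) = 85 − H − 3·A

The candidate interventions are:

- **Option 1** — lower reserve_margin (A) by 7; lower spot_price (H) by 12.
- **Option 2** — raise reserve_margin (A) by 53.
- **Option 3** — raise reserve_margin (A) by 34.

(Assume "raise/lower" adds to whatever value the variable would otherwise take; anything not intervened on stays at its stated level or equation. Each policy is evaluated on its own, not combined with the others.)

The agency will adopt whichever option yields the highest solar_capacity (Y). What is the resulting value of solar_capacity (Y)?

-589

Option 1 (A − 7, H − 12):
  H = 41 − 12 = 29
  A = 77 + 5·29 (−7 from intervention) = 215
  Y = 85 − 29 − 3·215 = -589
Option 2 (A + 53):
  H = 41
  A = 77 + 5·41 (+53 from intervention) = 335
  Y = 85 − 41 − 3·335 = -961
Option 3 (A + 34):
  H = 41
  A = 77 + 5·41 (+34 from intervention) = 316
  Y = 85 − 41 − 3·316 = -904
Comparing — Option 1: Y=-589, Option 2: Y=-961, Option 3: Y=-904. Highest is -589 (Option 1).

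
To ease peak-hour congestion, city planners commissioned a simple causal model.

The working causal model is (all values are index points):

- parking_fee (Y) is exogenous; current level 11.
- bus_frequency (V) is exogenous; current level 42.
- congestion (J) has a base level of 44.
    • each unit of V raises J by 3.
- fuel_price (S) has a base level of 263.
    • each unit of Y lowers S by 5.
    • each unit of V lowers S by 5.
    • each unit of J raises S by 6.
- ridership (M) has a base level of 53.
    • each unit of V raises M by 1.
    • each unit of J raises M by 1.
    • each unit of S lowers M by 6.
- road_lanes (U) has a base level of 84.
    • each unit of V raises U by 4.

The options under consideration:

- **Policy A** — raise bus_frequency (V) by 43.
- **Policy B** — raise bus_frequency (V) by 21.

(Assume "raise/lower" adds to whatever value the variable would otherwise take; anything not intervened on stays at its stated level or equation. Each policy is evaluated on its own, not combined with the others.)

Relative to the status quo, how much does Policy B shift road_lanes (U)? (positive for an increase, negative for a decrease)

Baseline:
  V = 42
  U = 84 + 4·42 = 252
Policy B (V + 21):
  V = 42 + 21 = 63
  U = 84 + 4·63 = 336
Change in U: 336 − 252 = 84

84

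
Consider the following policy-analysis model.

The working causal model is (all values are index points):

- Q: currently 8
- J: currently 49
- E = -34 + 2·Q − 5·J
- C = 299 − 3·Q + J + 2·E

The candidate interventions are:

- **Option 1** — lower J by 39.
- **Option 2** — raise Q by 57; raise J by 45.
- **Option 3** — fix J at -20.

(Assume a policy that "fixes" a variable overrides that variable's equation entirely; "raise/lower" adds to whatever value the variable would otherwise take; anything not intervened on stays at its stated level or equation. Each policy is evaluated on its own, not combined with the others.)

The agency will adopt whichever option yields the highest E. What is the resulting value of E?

82

Option 1 (J − 39):
  Q = 8
  J = 49 − 39 = 10
  E = -34 + 2·8 − 5·10 = -68
Option 2 (Q + 57, J + 45):
  Q = 8 + 57 = 65
  J = 49 + 45 = 94
  E = -34 + 2·65 − 5·94 = -374
Option 3 (J := -20):
  Q = 8
  J = -20
  E = -34 + 2·8 − 5·(-20) = 82
Comparing — Option 1: E=-68, Option 2: E=-374, Option 3: E=82. Highest is 82 (Option 3).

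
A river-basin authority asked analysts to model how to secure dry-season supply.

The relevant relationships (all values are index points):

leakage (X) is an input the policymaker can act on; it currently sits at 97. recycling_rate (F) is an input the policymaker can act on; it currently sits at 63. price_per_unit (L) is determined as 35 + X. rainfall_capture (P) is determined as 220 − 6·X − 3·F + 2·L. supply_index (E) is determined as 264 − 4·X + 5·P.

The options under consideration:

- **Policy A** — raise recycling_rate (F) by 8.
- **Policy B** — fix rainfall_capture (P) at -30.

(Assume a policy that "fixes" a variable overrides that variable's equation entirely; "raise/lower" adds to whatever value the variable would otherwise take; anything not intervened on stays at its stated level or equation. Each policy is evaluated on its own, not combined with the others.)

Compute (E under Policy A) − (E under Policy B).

Policy A (F + 8):
  X = 97
  F = 63 + 8 = 71
  L = 35 + 97 = 132
  P = 220 − 6·97 − 3·71 + 2·132 = -311
  E = 264 − 4·97 + 5·(-311) = -1679
Policy B (P := -30):
  X = 97
  F = 63
  L = 35 + 97 = 132
  P = -30
  E = 264 − 4·97 + 5·(-30) = -274
E: -1679 − (-274) = -1405

-1405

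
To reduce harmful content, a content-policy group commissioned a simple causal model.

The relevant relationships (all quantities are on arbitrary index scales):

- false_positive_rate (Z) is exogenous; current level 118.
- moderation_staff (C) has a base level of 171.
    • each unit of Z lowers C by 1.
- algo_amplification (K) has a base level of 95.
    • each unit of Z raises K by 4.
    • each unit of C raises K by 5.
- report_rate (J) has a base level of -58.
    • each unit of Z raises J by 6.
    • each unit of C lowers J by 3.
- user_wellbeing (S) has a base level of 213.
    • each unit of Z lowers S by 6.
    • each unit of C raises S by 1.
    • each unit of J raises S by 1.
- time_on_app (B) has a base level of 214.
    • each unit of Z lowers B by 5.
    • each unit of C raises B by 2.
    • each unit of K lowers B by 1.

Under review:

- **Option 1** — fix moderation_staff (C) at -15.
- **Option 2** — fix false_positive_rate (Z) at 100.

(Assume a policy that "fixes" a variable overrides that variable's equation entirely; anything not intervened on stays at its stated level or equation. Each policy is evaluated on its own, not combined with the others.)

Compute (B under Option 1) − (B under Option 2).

96

Option 1 (C := -15):
  Z = 118
  C = -15
  K = 95 + 4·118 + 5·(-15) = 492
  B = 214 − 5·118 + 2·(-15) − 492 = -898
Option 2 (Z := 100):
  Z = 100
  C = 171 − 100 = 71
  K = 95 + 4·100 + 5·71 = 850
  B = 214 − 5·100 + 2·71 − 850 = -994
B: -898 − (-994) = 96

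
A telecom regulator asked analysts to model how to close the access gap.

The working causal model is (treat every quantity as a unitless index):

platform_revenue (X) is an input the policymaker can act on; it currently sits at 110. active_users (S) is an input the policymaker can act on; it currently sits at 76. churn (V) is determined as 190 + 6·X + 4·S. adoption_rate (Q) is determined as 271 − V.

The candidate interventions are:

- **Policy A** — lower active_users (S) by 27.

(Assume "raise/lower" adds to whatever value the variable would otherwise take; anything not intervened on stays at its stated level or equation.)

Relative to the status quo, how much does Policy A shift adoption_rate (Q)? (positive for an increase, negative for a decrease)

Baseline:
  X = 110
  S = 76
  V = 190 + 6·110 + 4·76 = 1154
  Q = 271 − 1154 = -883
Policy A (S − 27):
  X = 110
  S = 76 − 27 = 49
  V = 190 + 6·110 + 4·49 = 1046
  Q = 271 − 1046 = -775
Change in Q: -775 − (-883) = 108

108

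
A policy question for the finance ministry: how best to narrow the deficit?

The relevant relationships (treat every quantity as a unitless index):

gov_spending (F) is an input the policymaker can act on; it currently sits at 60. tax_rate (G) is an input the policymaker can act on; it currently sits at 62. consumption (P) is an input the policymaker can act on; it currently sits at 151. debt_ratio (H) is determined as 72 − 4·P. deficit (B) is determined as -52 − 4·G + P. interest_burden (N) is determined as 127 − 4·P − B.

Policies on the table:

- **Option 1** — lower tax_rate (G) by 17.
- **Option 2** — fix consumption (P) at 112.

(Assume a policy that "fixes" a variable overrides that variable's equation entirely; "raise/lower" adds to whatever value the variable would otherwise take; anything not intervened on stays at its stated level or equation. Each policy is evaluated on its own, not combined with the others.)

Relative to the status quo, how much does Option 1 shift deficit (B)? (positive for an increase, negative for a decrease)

Baseline:
  G = 62
  P = 151
  B = -52 − 4·62 + 151 = -149
Option 1 (G − 17):
  G = 62 − 17 = 45
  P = 151
  B = -52 − 4·45 + 151 = -81
Change in B: -81 − (-149) = 68

68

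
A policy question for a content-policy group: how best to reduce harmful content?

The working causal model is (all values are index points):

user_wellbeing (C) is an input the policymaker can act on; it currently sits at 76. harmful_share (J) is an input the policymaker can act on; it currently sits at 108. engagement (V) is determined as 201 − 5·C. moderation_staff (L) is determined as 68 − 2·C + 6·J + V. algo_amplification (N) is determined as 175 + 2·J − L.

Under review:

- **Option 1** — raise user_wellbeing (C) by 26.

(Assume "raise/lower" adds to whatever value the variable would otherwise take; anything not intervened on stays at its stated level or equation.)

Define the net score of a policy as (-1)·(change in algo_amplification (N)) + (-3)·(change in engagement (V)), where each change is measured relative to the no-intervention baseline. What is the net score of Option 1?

208

Baseline:
  C = 76
  J = 108
  V = 201 − 5·76 = -179
  L = 68 − 2·76 + 6·108 + (-179) = 385
  N = 175 + 2·108 − 385 = 6
Option 1 (C + 26):
  C = 76 + 26 = 102
  J = 108
  V = 201 − 5·102 = -309
  L = 68 − 2·102 + 6·108 + (-309) = 203
  N = 175 + 2·108 − 203 = 188
ΔN = 188 − 6 = 182; ΔV = -309 − (-179) = -130
Score = (-1)·182 + (-3)·(-130) = 208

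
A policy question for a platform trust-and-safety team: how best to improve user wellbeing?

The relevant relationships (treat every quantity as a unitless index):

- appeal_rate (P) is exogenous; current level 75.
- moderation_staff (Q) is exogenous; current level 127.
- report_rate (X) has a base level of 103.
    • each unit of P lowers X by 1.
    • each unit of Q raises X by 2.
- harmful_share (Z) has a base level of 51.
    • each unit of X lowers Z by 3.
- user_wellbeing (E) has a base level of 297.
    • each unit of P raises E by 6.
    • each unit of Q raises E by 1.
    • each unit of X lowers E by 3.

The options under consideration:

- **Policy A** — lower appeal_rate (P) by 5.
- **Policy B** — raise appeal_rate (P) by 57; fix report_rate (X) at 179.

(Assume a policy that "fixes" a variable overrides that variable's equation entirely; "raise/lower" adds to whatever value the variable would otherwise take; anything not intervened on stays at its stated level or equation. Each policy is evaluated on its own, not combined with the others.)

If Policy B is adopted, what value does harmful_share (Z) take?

-486

Policy B (P + 57, X := 179):
  P = 75 + 57 = 132
  Q = 127
  X = 179
  Z = 51 − 3·179 = -486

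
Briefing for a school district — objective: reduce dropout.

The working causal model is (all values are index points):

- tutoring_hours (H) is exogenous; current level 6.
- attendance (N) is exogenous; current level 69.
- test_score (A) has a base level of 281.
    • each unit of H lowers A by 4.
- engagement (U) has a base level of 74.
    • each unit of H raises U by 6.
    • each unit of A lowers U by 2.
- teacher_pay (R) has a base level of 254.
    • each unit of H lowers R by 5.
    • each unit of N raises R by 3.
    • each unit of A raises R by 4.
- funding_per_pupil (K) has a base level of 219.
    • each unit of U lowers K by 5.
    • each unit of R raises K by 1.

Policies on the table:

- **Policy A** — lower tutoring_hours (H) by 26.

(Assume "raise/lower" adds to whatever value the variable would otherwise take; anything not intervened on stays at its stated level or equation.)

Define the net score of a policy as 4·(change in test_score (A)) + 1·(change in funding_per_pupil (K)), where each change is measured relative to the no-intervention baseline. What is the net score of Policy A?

Baseline:
  H = 6
  N = 69
  A = 281 − 4·6 = 257
  U = 74 + 6·6 − 2·257 = -404
  R = 254 − 5·6 + 3·69 + 4·257 = 1459
  K = 219 − 5·(-404) + 1459 = 3698
Policy A (H − 26):
  H = 6 − 26 = -20
  N = 69
  A = 281 − 4·(-20) = 361
  U = 74 + 6·(-20) − 2·361 = -768
  R = 254 − 5·(-20) + 3·69 + 4·361 = 2005
  K = 219 − 5·(-768) + 2005 = 6064
ΔA = 361 − 257 = 104; ΔK = 6064 − 3698 = 2366
Score = 4·104 + 1·2366 = 2782

2782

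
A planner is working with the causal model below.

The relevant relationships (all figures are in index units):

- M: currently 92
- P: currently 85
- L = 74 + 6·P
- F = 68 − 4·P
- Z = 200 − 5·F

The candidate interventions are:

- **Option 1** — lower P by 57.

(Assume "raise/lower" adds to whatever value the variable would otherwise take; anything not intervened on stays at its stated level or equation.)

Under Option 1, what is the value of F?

-44

Option 1 (P − 57):
  P = 85 − 57 = 28
  F = 68 − 4·28 = -44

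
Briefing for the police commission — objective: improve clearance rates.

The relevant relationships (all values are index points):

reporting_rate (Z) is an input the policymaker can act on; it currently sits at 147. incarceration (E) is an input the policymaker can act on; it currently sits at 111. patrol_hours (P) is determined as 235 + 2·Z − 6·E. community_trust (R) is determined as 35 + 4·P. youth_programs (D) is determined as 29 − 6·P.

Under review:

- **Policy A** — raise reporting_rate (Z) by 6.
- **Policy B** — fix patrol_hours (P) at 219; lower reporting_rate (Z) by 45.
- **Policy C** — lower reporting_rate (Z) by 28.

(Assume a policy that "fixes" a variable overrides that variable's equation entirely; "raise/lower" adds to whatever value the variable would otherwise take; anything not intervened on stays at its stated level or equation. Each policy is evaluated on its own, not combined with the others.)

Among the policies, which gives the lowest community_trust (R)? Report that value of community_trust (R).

-737

Policy A (Z + 6):
  Z = 147 + 6 = 153
  E = 111
  P = 235 + 2·153 − 6·111 = -125
  R = 35 + 4·(-125) = -465
Policy B (P := 219, Z − 45):
  Z = 147 − 45 = 102
  E = 111
  P = 219
  R = 35 + 4·219 = 911
Policy C (Z − 28):
  Z = 147 − 28 = 119
  E = 111
  P = 235 + 2·119 − 6·111 = -193
  R = 35 + 4·(-193) = -737
Comparing — Policy A: R=-465, Policy B: R=911, Policy C: R=-737. Lowest is -737 (Policy C).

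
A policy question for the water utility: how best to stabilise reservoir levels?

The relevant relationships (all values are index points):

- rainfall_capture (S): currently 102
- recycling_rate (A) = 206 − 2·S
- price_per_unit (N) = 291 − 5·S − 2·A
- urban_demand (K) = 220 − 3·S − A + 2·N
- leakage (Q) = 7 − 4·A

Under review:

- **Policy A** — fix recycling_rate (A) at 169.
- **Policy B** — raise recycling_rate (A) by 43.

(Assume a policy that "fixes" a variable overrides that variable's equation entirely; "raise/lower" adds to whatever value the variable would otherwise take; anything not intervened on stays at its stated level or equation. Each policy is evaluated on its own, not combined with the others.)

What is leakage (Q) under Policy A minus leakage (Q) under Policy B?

-496

Policy A (A := 169):
  S = 102
  A = 169
  Q = 7 − 4·169 = -669
Policy B (A + 43):
  S = 102
  A = 206 − 2·102 (+43 from intervention) = 45
  Q = 7 − 4·45 = -173
Q: -669 − (-173) = -496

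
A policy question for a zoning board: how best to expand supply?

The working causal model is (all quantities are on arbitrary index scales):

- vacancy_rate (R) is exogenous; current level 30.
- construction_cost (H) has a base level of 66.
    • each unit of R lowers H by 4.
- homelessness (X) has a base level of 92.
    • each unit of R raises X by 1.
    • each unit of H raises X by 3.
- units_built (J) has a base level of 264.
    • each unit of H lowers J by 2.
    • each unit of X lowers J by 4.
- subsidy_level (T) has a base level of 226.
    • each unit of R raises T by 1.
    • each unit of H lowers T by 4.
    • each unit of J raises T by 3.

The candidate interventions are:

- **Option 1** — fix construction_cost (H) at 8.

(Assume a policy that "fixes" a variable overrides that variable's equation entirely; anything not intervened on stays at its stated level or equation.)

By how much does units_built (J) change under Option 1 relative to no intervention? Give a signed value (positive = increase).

-868

Baseline:
  R = 30
  H = 66 − 4·30 = -54
  X = 92 + 30 + 3·(-54) = -40
  J = 264 − 2·(-54) − 4·(-40) = 532
Option 1 (H := 8):
  R = 30
  H = 8
  X = 92 + 30 + 3·8 = 146
  J = 264 − 2·8 − 4·146 = -336
Change in J: -336 − 532 = -868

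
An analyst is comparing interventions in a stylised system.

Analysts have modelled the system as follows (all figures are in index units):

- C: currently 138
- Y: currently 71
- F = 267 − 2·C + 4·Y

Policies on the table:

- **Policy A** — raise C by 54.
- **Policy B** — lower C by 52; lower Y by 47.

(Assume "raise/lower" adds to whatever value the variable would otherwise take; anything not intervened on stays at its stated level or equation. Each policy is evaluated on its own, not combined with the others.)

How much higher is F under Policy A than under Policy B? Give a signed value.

Policy A (C + 54):
  C = 138 + 54 = 192
  Y = 71
  F = 267 − 2·192 + 4·71 = 167
Policy B (C − 52, Y − 47):
  C = 138 − 52 = 86
  Y = 71 − 47 = 24
  F = 267 − 2·86 + 4·24 = 191
F: 167 − 191 = -24

-24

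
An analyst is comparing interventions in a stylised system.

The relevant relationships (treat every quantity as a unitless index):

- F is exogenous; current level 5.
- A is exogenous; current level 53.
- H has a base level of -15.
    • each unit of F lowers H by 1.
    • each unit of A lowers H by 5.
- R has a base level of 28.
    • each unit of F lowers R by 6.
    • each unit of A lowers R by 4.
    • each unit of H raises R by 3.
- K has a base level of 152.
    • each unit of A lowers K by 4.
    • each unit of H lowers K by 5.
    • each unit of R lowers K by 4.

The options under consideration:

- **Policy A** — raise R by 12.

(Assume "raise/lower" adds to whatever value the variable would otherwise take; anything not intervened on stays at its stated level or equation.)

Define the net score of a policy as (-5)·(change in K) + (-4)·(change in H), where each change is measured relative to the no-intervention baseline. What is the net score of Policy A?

Baseline:
  F = 5
  A = 53
  H = -15 − 5 − 5·53 = -285
  R = 28 − 6·5 − 4·53 + 3·(-285) = -1069
  K = 152 − 4·53 − 5·(-285) − 4·(-1069) = 5641
Policy A (R + 12):
  F = 5
  A = 53
  H = -15 − 5 − 5·53 = -285
  R = 28 − 6·5 − 4·53 + 3·(-285) (+12 from intervention) = -1057
  K = 152 − 4·53 − 5·(-285) − 4·(-1057) = 5593
ΔK = 5593 − 5641 = -48; ΔH = -285 − (-285) = 0
Score = (-5)·(-48) + (-4)·0 = 240

240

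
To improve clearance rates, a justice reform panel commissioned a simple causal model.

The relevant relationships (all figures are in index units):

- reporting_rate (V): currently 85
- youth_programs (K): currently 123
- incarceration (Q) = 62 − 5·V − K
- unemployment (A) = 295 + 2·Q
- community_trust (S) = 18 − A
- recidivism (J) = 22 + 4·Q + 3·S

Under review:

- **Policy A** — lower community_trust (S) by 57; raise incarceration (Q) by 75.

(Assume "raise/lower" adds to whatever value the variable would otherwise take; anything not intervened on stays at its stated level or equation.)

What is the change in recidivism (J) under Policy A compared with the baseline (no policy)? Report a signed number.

-321

Baseline:
  V = 85
  K = 123
  Q = 62 − 5·85 − 123 = -486
  A = 295 + 2·(-486) = -677
  S = 18 − (-677) = 695
  J = 22 + 4·(-486) + 3·695 = 163
Policy A (S − 57, Q + 75):
  V = 85
  K = 123
  Q = 62 − 5·85 − 123 (+75 from intervention) = -411
  A = 295 + 2·(-411) = -527
  S = 18 − (-527) (−57 from intervention) = 488
  J = 22 + 4·(-411) + 3·488 = -158
Change in J: -158 − 163 = -321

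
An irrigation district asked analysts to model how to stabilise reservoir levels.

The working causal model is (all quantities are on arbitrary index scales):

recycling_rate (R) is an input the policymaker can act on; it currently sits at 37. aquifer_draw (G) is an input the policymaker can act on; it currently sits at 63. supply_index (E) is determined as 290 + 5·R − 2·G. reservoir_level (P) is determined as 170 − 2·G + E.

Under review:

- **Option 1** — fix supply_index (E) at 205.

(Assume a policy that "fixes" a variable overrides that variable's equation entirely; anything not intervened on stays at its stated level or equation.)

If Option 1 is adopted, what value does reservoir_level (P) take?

249

Option 1 (E := 205):
  R = 37
  G = 63
  E = 205
  P = 170 − 2·63 + 205 = 249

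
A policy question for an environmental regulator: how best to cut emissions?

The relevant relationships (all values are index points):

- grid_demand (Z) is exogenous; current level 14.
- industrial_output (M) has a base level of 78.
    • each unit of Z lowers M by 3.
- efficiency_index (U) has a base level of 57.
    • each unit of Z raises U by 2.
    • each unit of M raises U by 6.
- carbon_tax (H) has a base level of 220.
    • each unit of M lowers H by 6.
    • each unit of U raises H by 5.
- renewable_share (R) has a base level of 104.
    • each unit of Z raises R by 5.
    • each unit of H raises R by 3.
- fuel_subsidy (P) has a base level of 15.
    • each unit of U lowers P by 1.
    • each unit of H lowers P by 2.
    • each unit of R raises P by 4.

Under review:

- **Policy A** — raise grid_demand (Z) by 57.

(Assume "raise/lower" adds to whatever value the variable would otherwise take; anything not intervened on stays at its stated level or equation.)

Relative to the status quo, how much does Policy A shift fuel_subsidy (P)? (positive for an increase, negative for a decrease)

-33288

Baseline:
  Z = 14
  M = 78 − 3·14 = 36
  U = 57 + 2·14 + 6·36 = 301
  H = 220 − 6·36 + 5·301 = 1509
  R = 104 + 5·14 + 3·1509 = 4701
  P = 15 − 301 − 2·1509 + 4·4701 = 15500
Policy A (Z + 57):
  Z = 14 + 57 = 71
  M = 78 − 3·71 = -135
  U = 57 + 2·71 + 6·(-135) = -611
  H = 220 − 6·(-135) + 5·(-611) = -2025
  R = 104 + 5·71 + 3·(-2025) = -5616
  P = 15 − (-611) − 2·(-2025) + 4·(-5616) = -17788
Change in P: -17788 − 15500 = -33288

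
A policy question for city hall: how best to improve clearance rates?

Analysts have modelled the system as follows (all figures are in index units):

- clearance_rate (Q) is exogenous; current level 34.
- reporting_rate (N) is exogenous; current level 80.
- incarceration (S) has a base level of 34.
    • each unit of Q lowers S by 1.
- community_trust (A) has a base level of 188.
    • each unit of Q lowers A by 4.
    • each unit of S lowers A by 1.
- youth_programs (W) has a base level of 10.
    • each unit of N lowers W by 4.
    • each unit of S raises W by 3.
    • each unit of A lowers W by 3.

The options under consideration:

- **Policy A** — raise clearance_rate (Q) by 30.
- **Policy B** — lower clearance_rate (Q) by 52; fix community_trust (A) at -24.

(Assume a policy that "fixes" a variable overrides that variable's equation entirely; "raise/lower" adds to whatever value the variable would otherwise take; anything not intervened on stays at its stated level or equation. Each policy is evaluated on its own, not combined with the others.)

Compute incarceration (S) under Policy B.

52

Policy B (Q − 52, A := -24):
  Q = 34 − 52 = -18
  S = 34 − (-18) = 52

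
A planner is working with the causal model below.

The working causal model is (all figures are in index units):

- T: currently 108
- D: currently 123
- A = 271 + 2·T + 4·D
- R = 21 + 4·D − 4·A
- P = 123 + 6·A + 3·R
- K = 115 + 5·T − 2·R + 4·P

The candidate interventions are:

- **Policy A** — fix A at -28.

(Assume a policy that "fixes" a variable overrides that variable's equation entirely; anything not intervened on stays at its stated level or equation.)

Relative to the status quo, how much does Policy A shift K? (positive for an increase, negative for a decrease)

Baseline:
  T = 108
  D = 123
  A = 271 + 2·108 + 4·123 = 979
  R = 21 + 4·123 − 4·979 = -3403
  P = 123 + 6·979 + 3·(-3403) = -4212
  K = 115 + 5·108 − 2·(-3403) + 4·(-4212) = -9387
Policy A (A := -28):
  T = 108
  D = 123
  A = -28
  R = 21 + 4·123 − 4·(-28) = 625
  P = 123 + 6·(-28) + 3·625 = 1830
  K = 115 + 5·108 − 2·625 + 4·1830 = 6725
Change in K: 6725 − (-9387) = 16112

16112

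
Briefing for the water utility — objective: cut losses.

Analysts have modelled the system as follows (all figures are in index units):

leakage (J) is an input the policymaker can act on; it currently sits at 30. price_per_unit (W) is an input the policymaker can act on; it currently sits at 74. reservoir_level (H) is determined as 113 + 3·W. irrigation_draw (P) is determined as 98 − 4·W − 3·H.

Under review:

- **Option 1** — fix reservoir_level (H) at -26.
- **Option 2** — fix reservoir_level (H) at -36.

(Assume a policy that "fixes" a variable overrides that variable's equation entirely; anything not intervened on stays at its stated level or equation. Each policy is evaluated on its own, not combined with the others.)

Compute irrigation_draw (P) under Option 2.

Option 2 (H := -36):
  W = 74
  H = -36
  P = 98 − 4·74 − 3·(-36) = -90

-90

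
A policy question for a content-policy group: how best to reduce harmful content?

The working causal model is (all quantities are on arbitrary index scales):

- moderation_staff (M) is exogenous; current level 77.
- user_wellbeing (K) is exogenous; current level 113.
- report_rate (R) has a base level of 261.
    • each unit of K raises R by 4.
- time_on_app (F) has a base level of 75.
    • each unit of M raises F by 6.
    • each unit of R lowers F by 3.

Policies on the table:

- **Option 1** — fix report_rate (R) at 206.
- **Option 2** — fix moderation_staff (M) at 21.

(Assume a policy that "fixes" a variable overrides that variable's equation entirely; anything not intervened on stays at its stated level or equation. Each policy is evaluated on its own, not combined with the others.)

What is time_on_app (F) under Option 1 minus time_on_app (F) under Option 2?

1857

Option 1 (R := 206):
  M = 77
  K = 113
  R = 206
  F = 75 + 6·77 − 3·206 = -81
Option 2 (M := 21):
  M = 21
  K = 113
  R = 261 + 4·113 = 713
  F = 75 + 6·21 − 3·713 = -1938
F: -81 − (-1938) = 1857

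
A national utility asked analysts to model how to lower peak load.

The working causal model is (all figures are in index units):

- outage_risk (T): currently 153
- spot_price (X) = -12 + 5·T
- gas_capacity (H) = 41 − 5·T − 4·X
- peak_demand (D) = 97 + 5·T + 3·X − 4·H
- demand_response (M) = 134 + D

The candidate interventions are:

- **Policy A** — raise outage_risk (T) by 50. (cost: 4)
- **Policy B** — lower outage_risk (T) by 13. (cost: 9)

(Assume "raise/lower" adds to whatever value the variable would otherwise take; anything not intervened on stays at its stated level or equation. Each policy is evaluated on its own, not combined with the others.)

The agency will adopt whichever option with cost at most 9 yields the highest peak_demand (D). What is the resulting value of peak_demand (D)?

Policy A (T + 50):
  T = 153 + 50 = 203
  X = -12 + 5·203 = 1003
  H = 41 − 5·203 − 4·1003 = -4986
  D = 97 + 5·203 + 3·1003 − 4·(-4986) = 24065
Policy B (T − 13):
  T = 153 − 13 = 140
  X = -12 + 5·140 = 688
  H = 41 − 5·140 − 4·688 = -3411
  D = 97 + 5·140 + 3·688 − 4·(-3411) = 16505
Comparing — Policy A: D=24065, Policy B: D=16505. Highest is 24065 (Policy A).

24065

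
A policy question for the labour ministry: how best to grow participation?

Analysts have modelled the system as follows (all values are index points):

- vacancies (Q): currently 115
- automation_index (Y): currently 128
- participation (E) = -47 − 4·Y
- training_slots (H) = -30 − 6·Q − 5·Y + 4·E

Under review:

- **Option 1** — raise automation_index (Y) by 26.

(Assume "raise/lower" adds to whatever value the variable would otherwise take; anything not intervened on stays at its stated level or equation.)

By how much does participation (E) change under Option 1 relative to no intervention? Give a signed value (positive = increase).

-104

Baseline:
  Y = 128
  E = -47 − 4·128 = -559
Option 1 (Y + 26):
  Y = 128 + 26 = 154
  E = -47 − 4·154 = -663
Change in E: -663 − (-559) = -104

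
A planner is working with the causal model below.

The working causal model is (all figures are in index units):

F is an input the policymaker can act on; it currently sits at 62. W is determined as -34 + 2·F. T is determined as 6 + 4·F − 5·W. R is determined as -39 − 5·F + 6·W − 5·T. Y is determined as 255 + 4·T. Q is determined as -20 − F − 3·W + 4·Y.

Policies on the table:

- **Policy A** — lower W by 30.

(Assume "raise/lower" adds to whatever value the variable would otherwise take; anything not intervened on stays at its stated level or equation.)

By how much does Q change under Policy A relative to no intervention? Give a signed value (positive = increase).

Baseline:
  F = 62
  W = -34 + 2·62 = 90
  T = 6 + 4·62 − 5·90 = -196
  Y = 255 + 4·(-196) = -529
  Q = -20 − 62 − 3·90 + 4·(-529) = -2468
Policy A (W − 30):
  F = 62
  W = -34 + 2·62 (−30 from intervention) = 60
  T = 6 + 4·62 − 5·60 = -46
  Y = 255 + 4·(-46) = 71
  Q = -20 − 62 − 3·60 + 4·71 = 22
Change in Q: 22 − (-2468) = 2490

2490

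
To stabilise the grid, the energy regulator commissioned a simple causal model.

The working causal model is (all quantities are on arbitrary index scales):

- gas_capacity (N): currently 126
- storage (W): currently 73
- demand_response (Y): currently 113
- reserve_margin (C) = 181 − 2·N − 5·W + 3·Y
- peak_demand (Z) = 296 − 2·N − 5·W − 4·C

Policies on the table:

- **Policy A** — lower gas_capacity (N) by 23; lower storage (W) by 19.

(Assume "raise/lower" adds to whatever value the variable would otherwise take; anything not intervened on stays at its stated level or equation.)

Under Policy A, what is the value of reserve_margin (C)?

Policy A (N − 23, W − 19):
  N = 126 − 23 = 103
  W = 73 − 19 = 54
  Y = 113
  C = 181 − 2·103 − 5·54 + 3·113 = 44

44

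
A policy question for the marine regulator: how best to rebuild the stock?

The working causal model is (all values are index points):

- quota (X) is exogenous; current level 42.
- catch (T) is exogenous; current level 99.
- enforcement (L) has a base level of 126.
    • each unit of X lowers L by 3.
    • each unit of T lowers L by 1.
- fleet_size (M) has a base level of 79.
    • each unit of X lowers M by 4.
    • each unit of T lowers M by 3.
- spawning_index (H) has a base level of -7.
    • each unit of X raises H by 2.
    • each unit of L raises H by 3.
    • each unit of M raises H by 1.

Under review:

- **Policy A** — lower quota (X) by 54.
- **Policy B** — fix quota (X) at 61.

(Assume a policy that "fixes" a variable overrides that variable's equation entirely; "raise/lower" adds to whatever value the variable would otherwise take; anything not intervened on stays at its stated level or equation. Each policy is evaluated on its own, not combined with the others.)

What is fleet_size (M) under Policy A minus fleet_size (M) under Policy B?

Policy A (X − 54):
  X = 42 − 54 = -12
  T = 99
  M = 79 − 4·(-12) − 3·99 = -170
Policy B (X := 61):
  X = 61
  T = 99
  M = 79 − 4·61 − 3·99 = -462
M: -170 − (-462) = 292

292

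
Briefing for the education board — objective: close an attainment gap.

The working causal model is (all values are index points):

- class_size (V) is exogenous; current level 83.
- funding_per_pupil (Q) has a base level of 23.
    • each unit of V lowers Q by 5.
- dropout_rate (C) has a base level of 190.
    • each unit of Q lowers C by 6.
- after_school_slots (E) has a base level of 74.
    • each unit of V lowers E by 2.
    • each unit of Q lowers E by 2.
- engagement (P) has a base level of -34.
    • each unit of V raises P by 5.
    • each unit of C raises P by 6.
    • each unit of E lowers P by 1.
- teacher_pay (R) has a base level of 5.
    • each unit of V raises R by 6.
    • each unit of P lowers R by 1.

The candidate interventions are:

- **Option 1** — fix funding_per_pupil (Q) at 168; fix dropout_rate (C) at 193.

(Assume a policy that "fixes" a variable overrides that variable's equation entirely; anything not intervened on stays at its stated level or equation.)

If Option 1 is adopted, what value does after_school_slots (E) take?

Option 1 (Q := 168, C := 193):
  V = 83
  Q = 168
  E = 74 − 2·83 − 2·168 = -428

-428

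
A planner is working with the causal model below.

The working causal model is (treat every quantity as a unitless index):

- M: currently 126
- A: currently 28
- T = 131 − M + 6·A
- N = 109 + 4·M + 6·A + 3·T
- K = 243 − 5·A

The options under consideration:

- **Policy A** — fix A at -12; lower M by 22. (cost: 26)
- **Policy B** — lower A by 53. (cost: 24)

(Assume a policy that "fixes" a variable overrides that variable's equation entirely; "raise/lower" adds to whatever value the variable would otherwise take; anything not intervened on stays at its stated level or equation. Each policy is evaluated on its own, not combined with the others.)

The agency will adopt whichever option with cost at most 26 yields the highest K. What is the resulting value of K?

368

Policy A (A := -12, M − 22):
  A = -12
  K = 243 − 5·(-12) = 303
Policy B (A − 53):
  A = 28 − 53 = -25
  K = 243 − 5·(-25) = 368
Comparing — Policy A: K=303, Policy B: K=368. Highest is 368 (Policy B).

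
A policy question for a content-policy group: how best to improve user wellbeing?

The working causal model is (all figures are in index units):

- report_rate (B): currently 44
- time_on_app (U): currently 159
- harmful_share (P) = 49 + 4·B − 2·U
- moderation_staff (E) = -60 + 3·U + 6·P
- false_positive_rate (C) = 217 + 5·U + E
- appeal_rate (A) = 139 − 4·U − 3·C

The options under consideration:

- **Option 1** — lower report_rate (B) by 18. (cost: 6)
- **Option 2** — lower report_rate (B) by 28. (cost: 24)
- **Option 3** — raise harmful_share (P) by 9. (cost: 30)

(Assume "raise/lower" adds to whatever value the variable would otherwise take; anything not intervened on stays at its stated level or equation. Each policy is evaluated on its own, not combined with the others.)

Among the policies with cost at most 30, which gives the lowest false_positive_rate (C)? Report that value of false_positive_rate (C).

Option 1 (B − 18):
  B = 44 − 18 = 26
  U = 159
  P = 49 + 4·26 − 2·159 = -165
  E = -60 + 3·159 + 6·(-165) = -573
  C = 217 + 5·159 + (-573) = 439
Option 2 (B − 28):
  B = 44 − 28 = 16
  U = 159
  P = 49 + 4·16 − 2·159 = -205
  E = -60 + 3·159 + 6·(-205) = -813
  C = 217 + 5·159 + (-813) = 199
Option 3 (P + 9):
  B = 44
  U = 159
  P = 49 + 4·44 − 2·159 (+9 from intervention) = -84
  E = -60 + 3·159 + 6·(-84) = -87
  C = 217 + 5·159 + (-87) = 925
Comparing — Option 1: C=439, Option 2: C=199, Option 3: C=925. Lowest is 199 (Option 2).

199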